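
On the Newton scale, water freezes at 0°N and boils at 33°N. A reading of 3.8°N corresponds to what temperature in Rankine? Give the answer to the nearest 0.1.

512.4°R

Linear interpolation between the fixed points: C = (3.8 - 0) × 100 / (33 - 0) = 11.5152°C.
Then 11.5152 × 1.8 + 491.67 = 512.4°R.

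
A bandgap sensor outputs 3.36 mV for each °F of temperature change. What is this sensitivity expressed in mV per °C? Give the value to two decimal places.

The quantity depends on a temperature interval, so only the ratio of degree sizes applies; the offset between the scales is irrelevant.
A change of 1°C is a change of 1.8°F, so per °C the value is 3.36 × 1.8 = 6.05.

6.05 mV per °C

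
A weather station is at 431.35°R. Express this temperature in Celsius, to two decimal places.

In Celsius: (431.35 - 491.67) × 5/9 = -33.5111°C.

-33.51°C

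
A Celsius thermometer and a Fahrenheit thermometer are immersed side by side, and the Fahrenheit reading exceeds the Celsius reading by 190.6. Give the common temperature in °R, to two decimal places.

848.52°R

Let x be the Celsius reading; then the Fahrenheit reading is 1.8·x + 32.
(1.8·x + 32) - x = 190.6  ⇒  (0.8)·x = 158.6  ⇒  x = 198.2500°C.
In Rankine: 198.2500 × 1.8 + 491.67 = 848.52°R.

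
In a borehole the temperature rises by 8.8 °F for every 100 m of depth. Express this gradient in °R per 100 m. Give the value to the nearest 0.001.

8.800 °R/100 m

Since only a temperature interval is involved, the additive offset between the scales drops out.
A change of 1°F is a change of 1°R, so 8.8 × 1 = 8.800.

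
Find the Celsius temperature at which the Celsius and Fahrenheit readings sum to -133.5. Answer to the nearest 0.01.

-59.11°C

Let C be the Celsius reading. The Fahrenheit reading is F = 1.8·C + 32.
Require C + F = -133.5: (2.8)·C + 32 = -133.5.
C = (-133.5 - 32) / (2.8) = -59.11.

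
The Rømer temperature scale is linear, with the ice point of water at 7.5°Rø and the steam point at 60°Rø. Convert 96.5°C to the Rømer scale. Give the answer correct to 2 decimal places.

58.16°Rø

Linearly onto the Rømer scale: 7.5 + (96.5000 / 100) × (60 - 7.5) = 58.16°Rø.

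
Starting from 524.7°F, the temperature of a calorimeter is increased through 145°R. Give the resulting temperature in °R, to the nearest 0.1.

1129.4°R

Initial temperature in Celsius: (524.7 - 32) × 5/9 = 273.7222°C.
The 145°R change is an interval, so only the factor 5/9 applies: +145 × 5/9 = +80.5556°C.
Final Celsius temperature: 273.7222 + 80.5556 = 354.2778°C.
In Rankine: 354.2778 × 1.8 + 491.67 = 1129.4°R.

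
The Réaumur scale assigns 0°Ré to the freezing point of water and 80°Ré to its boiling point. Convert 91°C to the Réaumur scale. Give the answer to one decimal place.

72.8°Ré

Linearly onto the Réaumur scale: 0 + (91.0000 / 100) × (80 - 0) = 72.8°Ré.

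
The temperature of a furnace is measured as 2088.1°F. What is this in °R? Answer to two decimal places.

2547.77°R

In Celsius: (2088.1 - 32) × 5/9 = 1142.2778°C.
In Rankine: 1142.2778 × 1.8 + 491.67 = 2547.77°R.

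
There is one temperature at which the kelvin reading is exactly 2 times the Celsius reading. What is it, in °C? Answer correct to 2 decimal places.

Let C be the Celsius reading. The kelvin reading is K = 1·C + 273.15.
Require K = 2·C: 1·C + 273.15 = 2·C.
(-1)·C = -273.15  ⇒  C = 273.15.

273.15°C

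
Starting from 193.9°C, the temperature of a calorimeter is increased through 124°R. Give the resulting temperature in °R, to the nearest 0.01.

The 124°R change is an interval, so only the factor 5/9 applies: +124 × 5/9 = +68.8889°C.
Final Celsius temperature: 193.9000 + 68.8889 = 262.7889°C.
In Rankine: 262.7889 × 1.8 + 491.67 = 964.69°R.

964.69°R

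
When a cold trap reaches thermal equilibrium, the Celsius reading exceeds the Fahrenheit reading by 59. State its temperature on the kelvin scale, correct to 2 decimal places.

159.40 K

Let x be the Celsius reading; then the Fahrenheit reading is 1.8·x + 32.
(1.8·x + 32) - x = -59  ⇒  (0.8)·x = -91  ⇒  x = -113.7500°C.
In kelvin: -113.7500 + 273.15 = 159.40 K.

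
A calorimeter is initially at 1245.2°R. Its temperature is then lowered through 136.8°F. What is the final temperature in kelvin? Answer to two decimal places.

615.78 K

Initial temperature in Celsius: (1245.2 - 491.67) × 5/9 = 418.6278°C.
The 136.8°F change is an interval, so only the factor 5/9 applies: -136.8 × 5/9 = -76.0000°C.
Final Celsius temperature: 418.6278 - 76.0000 = 342.6278°C.
In kelvin: 342.6278 + 273.15 = 615.78 K.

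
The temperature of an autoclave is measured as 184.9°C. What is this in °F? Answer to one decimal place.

364.8°F

In Fahrenheit: 184.9000 × 1.8 + 32 = 364.8°F.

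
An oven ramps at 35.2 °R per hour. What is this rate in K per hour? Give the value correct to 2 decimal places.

19.56 K/hour

Since only a temperature interval is involved, the additive offset between the scales drops out.
A change of 1°R is a change of 5/9 K, so 35.2 × 5/9 = 19.56.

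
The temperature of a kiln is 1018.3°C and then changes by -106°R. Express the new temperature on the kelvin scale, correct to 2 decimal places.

The 106°R change is an interval, so only the factor 5/9 applies: -106 × 5/9 = -58.8889°C.
Final Celsius temperature: 1018.3000 - 58.8889 = 959.4111°C.
In kelvin: 959.4111 + 273.15 = 1232.56 K.

1232.56 K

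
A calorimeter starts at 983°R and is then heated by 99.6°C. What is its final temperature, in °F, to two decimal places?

Initial temperature in Celsius: (983 - 491.67) × 5/9 = 272.9611°C.
Final Celsius temperature: 272.9611 + 99.6000 = 372.5611°C.
In Fahrenheit: 372.5611 × 1.8 + 32 = 702.61°F.

702.61°F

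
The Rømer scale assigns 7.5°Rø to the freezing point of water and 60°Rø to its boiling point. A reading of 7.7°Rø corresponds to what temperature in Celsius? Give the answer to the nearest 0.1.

Linear interpolation between the fixed points: C = (7.7 - 7.5) × 100 / (60 - 7.5) = 0.3810°C.

0.4°C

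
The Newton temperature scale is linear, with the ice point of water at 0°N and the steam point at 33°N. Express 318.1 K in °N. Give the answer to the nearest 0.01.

First in Celsius: 318.1 - 273.15 = 44.9500°C.
Linearly onto the Newton scale: 0 + (44.9500 / 100) × (33 - 0) = 14.83°N.

14.83°N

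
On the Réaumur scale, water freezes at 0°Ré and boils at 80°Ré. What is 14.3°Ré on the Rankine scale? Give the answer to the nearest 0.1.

Linear interpolation between the fixed points: C = (14.3 - 0) × 100 / (80 - 0) = 17.8750°C.
Then 17.8750 × 1.8 + 491.67 = 523.8°R.

523.8°R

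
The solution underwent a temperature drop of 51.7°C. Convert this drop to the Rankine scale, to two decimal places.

For a temperature interval the offset drops out; only the factor 1.8 applies.
51.7 × 1.8 = 93.06.

93.06°R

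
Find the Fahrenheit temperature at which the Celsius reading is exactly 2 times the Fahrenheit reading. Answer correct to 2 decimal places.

Let F be the Fahrenheit reading. The Celsius reading is C = 5/9·F - 17.7778.
Require C = 2·F: 5/9·F - 17.7778 = 2·F.
(-13/9)·F = 17.7778  ⇒  F = -12.31.

-12.31°F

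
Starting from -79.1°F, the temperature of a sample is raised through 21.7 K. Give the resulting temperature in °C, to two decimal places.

-40.02°C

Initial temperature in Celsius: (-79.1 - 32) × 5/9 = -61.7222°C.
The 21.7 K change is an interval; Kelvin and Celsius degrees are the same size, so ΔC = +21.7°C.
Final Celsius temperature: -61.7222 + 21.7000 = -40.0222°C.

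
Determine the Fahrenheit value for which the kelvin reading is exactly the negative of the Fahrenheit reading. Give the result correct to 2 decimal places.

-164.17°F

Let F be the Fahrenheit reading. The kelvin reading is K = 5/9·F + 255.372.
Require K = -1·F: 5/9·F + 255.372 = -1·F.
(14/9)·F = -255.372  ⇒  F = -164.17.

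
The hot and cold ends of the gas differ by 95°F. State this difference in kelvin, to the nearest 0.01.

52.78 K

For a temperature interval the offset drops out; only the factor 5/9 applies.
95 × 5/9 = 52.78.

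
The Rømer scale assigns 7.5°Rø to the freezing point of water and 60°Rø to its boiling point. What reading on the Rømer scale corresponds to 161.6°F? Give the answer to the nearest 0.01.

First in Celsius: (161.6 - 32) × 5/9 = 72.0000°C.
Linearly onto the Rømer scale: 7.5 + (72.0000 / 100) × (60 - 7.5) = 45.30°Rø.

45.30°Rø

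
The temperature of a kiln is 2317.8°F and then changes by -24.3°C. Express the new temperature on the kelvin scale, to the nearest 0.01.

Initial temperature in Celsius: (2317.8 - 32) × 5/9 = 1269.8889°C.
Final Celsius temperature: 1269.8889 - 24.3000 = 1245.5889°C.
In kelvin: 1245.5889 + 273.15 = 1518.74 K.

1518.74 K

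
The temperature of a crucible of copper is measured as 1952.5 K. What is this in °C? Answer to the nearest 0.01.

In Celsius: 1952.5 - 273.15 = 1679.3500°C.

1679.35°C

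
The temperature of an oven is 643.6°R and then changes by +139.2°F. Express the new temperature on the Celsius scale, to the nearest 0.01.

161.74°C

Initial temperature in Celsius: (643.6 - 491.67) × 5/9 = 84.4056°C.
The 139.2°F change is an interval, so only the factor 5/9 applies: +139.2 × 5/9 = +77.3333°C.
Final Celsius temperature: 84.4056 + 77.3333 = 161.7389°C.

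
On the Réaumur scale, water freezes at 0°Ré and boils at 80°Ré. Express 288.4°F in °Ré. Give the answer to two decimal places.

113.96°Ré

First in Celsius: (288.4 - 32) × 5/9 = 142.4444°C.
Linearly onto the Réaumur scale: 0 + (142.4444 / 100) × (80 - 0) = 113.96°Ré.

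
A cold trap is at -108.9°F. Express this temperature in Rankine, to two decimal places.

In Celsius: (-108.9 - 32) × 5/9 = -78.2778°C.
In Rankine: -78.2778 × 1.8 + 491.67 = 350.77°R.

350.77°R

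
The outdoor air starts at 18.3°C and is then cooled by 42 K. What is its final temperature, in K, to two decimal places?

249.45 K

The 42 K change is an interval; Kelvin and Celsius degrees are the same size, so ΔC = -42°C.
Final Celsius temperature: 18.3000 - 42.0000 = -23.7000°C.
In kelvin: -23.7000 + 273.15 = 249.45 K.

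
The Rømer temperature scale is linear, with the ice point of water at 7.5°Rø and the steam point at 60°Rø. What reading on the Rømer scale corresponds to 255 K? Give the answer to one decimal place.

First in Celsius: 255 - 273.15 = -18.1500°C.
Linearly onto the Rømer scale: 7.5 + (-18.1500 / 100) × (60 - 7.5) = -2.0°Rø.

-2.0°Rø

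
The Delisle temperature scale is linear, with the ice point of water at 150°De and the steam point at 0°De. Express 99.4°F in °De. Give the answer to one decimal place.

First in Celsius: (99.4 - 32) × 5/9 = 37.4444°C.
Linearly onto the Delisle scale: 150 + (37.4444 / 100) × (0 - 150) = 93.8°De.

93.8°De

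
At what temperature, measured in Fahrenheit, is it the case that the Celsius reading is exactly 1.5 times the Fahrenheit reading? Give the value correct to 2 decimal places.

-18.82°F

Let F be the Fahrenheit reading. The Celsius reading is C = 5/9·F - 17.7778.
Require C = 1.5·F: 5/9·F - 17.7778 = 1.5·F.
(-17/18)·F = 17.7778  ⇒  F = -18.82.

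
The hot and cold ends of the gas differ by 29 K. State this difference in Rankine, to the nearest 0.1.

An interval of 1 K corresponds to 1.8°R.
29 × 1.8 = 52.2.

52.2°R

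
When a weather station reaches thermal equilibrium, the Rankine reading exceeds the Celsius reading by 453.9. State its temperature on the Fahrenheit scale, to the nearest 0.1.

Let x be the Celsius reading; then the Rankine reading is 1.8·x + 491.67.
(1.8·x + 491.67) - x = 453.9  ⇒  (0.8)·x = -37.77  ⇒  x = -47.2125°C.
In Fahrenheit: -47.2125 × 1.8 + 32 = -53.0°F.

-53.0°F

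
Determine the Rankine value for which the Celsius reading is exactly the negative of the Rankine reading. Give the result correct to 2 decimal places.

175.60°R

Let R be the Rankine reading. The Celsius reading is C = 5/9·R - 273.15.
Require C = -1·R: 5/9·R - 273.15 = -1·R.
(14/9)·R = 273.15  ⇒  R = 175.60.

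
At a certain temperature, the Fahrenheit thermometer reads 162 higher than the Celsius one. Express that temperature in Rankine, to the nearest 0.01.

Let x be the Celsius reading; then the Fahrenheit reading is 1.8·x + 32.
(1.8·x + 32) - x = 162  ⇒  (0.8)·x = 130  ⇒  x = 162.5000°C.
In Rankine: 162.5000 × 1.8 + 491.67 = 784.17°R.

784.17°R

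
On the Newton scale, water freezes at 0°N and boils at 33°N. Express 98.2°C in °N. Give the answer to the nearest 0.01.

Linearly onto the Newton scale: 0 + (98.2000 / 100) × (33 - 0) = 32.41°N.

32.41°N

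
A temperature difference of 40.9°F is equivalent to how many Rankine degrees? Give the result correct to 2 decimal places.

40.90°R

Fahrenheit and Rankine degrees are the same size, so the interval is unchanged: 40.90.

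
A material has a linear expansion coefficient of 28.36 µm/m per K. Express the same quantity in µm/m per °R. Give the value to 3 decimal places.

15.756 µm/m per °R

The quantity depends on a temperature interval, so only the ratio of degree sizes applies; the offset between the scales is irrelevant.
A change of 1°R is a change of 5/9 K, so per °R the value is 28.36 × 5/9 = 15.756.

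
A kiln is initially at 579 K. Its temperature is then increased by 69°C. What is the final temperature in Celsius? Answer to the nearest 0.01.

Initial temperature in Celsius: 579 - 273.15 = 305.8500°C.
Final Celsius temperature: 305.8500 + 69.0000 = 374.8500°C.

374.85°C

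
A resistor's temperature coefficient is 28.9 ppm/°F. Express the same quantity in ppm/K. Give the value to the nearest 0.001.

52.020 ppm/K

Since only a temperature interval is involved, the additive offset between the scales drops out.
A change of 1 K is a change of 1.8°F, so per K the value is 28.9 × 1.8 = 52.020.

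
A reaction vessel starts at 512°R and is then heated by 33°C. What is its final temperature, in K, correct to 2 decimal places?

Initial temperature in Celsius: (512 - 491.67) × 5/9 = 11.2944°C.
Final Celsius temperature: 11.2944 + 33.0000 = 44.2944°C.
In kelvin: 44.2944 + 273.15 = 317.44 K.

317.44 K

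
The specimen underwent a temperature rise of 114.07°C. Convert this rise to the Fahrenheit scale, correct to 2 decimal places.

205.33°F

Only the scale ratio 1.8 matters for a change in temperature.
114.07 × 1.8 = 205.33.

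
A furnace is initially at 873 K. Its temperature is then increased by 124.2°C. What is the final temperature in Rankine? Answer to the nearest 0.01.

1794.96°R

Initial temperature in Celsius: 873 - 273.15 = 599.8500°C.
Final Celsius temperature: 599.8500 + 124.2000 = 724.0500°C.
In Rankine: 724.0500 × 1.8 + 491.67 = 1794.96°R.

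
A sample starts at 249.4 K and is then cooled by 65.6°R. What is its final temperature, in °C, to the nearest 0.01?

-60.19°C

Initial temperature in Celsius: 249.4 - 273.15 = -23.7500°C.
The 65.6°R change is an interval, so only the factor 5/9 applies: -65.6 × 5/9 = -36.4444°C.
Final Celsius temperature: -23.7500 - 36.4444 = -60.1944°C.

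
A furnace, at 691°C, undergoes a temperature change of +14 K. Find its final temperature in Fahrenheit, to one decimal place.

1301.0°F

The 14 K change is an interval; Kelvin and Celsius degrees are the same size, so ΔC = +14°C.
Final Celsius temperature: 691.0000 + 14.0000 = 705.0000°C.
In Fahrenheit: 705.0000 × 1.8 + 32 = 1301.0°F.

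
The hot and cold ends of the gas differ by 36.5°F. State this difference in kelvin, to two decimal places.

20.28 K

Only the scale ratio 5/9 matters for a change in temperature.
36.5 × 5/9 = 20.28.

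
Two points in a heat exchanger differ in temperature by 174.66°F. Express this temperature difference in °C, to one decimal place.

An interval of 1°F corresponds to 5/9°C.
174.66 × 5/9 = 97.0.

97.0°C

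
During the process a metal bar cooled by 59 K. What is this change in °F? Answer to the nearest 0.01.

106.20°F

For a temperature interval the offset drops out; only the factor 1.8 applies.
59 × 1.8 = 106.20.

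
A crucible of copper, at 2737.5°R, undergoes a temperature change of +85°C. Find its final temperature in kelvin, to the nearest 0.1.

1605.8 K

Initial temperature in Celsius: (2737.5 - 491.67) × 5/9 = 1247.6833°C.
Final Celsius temperature: 1247.6833 + 85.0000 = 1332.6833°C.
In kelvin: 1332.6833 + 273.15 = 1605.8 K.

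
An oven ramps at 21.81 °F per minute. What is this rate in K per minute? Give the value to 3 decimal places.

The quantity depends on a temperature interval, so only the ratio of degree sizes applies; the offset between the scales is irrelevant.
A change of 1°F is a change of 5/9 K, so 21.81 × 5/9 = 12.117.

12.117 K/minute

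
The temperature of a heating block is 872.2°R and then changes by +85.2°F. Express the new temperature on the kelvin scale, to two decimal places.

531.89 K

Initial temperature in Celsius: (872.2 - 491.67) × 5/9 = 211.4056°C.
The 85.2°F change is an interval, so only the factor 5/9 applies: +85.2 × 5/9 = +47.3333°C.
Final Celsius temperature: 211.4056 + 47.3333 = 258.7389°C.
In kelvin: 258.7389 + 273.15 = 531.89 K.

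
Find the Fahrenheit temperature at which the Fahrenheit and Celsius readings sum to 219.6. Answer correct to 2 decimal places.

Let F be the Fahrenheit reading. The Celsius reading is C = 5/9·F - 17.7778.
Require F + C = 219.6: (14/9)·F - 17.7778 = 219.6.
F = (219.6 + 17.7778) / (14/9) = 152.60.

152.60°F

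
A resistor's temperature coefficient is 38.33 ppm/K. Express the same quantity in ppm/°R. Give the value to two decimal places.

Since only a temperature interval is involved, the additive offset between the scales drops out.
A change of 1°R is a change of 5/9 K, so per °R the value is 38.33 × 5/9 = 21.29.

21.29 ppm/°R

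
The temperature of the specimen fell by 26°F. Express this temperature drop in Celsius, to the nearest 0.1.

14.4°C

For a temperature interval the offset drops out; only the factor 5/9 applies.
26 × 5/9 = 14.4.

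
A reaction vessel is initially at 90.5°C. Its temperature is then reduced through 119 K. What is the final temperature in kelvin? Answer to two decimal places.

244.65 K

The 119 K change is an interval; Kelvin and Celsius degrees are the same size, so ΔC = -119°C.
Final Celsius temperature: 90.5000 - 119.0000 = -28.5000°C.
In kelvin: -28.5000 + 273.15 = 244.65 K.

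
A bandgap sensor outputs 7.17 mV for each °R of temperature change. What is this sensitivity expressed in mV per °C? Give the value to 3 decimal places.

12.906 mV per °C

The quantity depends on a temperature interval, so only the ratio of degree sizes applies; the offset between the scales is irrelevant.
A change of 1°C is a change of 1.8°R, so per °C the value is 7.17 × 1.8 = 12.906.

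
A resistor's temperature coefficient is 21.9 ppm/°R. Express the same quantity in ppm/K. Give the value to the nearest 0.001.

39.420 ppm/K

Since only a temperature interval is involved, the additive offset between the scales drops out.
A change of 1 K is a change of 1.8°R, so per K the value is 21.9 × 1.8 = 39.420.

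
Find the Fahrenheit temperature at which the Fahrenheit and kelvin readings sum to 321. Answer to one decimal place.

Let F be the Fahrenheit reading. The kelvin reading is K = 5/9·F + 255.372.
Require F + K = 321: (14/9)·F + 255.372 = 321.
F = (321 - 255.372) / (14/9) = 42.2.

42.2°F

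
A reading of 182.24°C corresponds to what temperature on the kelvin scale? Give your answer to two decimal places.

In kelvin: 182.2400 + 273.15 = 455.39 K.

455.39 K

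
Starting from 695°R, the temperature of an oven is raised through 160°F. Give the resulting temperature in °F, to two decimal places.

Initial temperature in Celsius: (695 - 491.67) × 5/9 = 112.9611°C.
The 160°F change is an interval, so only the factor 5/9 applies: +160 × 5/9 = +88.8889°C.
Final Celsius temperature: 112.9611 + 88.8889 = 201.8500°C.
In Fahrenheit: 201.8500 × 1.8 + 32 = 395.33°F.

395.33°F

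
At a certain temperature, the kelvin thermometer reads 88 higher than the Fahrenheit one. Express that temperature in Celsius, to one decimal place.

Let x be the Fahrenheit reading; then the kelvin reading is 5/9·x + 255.372.
(5/9·x + 255.372) - x = 88  ⇒  (-4/9)·x = -167.372  ⇒  x = 376.5875°F.
In Celsius: (376.5875 - 32) × 5/9 = 191.4°C.

191.4°C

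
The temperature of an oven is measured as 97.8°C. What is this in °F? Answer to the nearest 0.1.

208.0°F

In Fahrenheit: 97.8000 × 1.8 + 32 = 208.0°F.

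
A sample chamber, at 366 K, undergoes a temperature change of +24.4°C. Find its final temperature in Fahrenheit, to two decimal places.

Initial temperature in Celsius: 366 - 273.15 = 92.8500°C.
Final Celsius temperature: 92.8500 + 24.4000 = 117.2500°C.
In Fahrenheit: 117.2500 × 1.8 + 32 = 243.05°F.

243.05°F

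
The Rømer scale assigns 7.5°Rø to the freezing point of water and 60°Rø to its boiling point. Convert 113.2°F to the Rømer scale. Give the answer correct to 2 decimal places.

First in Celsius: (113.2 - 32) × 5/9 = 45.1111°C.
Linearly onto the Rømer scale: 7.5 + (45.1111 / 100) × (60 - 7.5) = 31.18°Rø.

31.18°Rø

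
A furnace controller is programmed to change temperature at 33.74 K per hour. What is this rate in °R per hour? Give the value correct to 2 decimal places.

60.73 °R/hour

The quantity depends on a temperature interval, so only the ratio of degree sizes applies; the offset between the scales is irrelevant.
A change of 1 K is a change of 1.8°R, so 33.74 × 1.8 = 60.73.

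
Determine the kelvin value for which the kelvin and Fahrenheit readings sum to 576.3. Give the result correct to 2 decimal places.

369.99 K

Let K be the kelvin reading. The Fahrenheit reading is F = 1.8·K - 459.67.
Require K + F = 576.3: (2.8)·K - 459.67 = 576.3.
K = (576.3 + 459.67) / (2.8) = 369.99.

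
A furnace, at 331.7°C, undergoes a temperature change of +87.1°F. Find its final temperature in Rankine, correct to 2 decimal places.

1175.83°R

The 87.1°F change is an interval, so only the factor 5/9 applies: +87.1 × 5/9 = +48.3889°C.
Final Celsius temperature: 331.7000 + 48.3889 = 380.0889°C.
In Rankine: 380.0889 × 1.8 + 491.67 = 1175.83°R.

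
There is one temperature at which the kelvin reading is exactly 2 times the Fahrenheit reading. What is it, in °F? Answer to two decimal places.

Let F be the Fahrenheit reading. The kelvin reading is K = 5/9·F + 255.372.
Require K = 2·F: 5/9·F + 255.372 = 2·F.
(-13/9)·F = -255.372  ⇒  F = 176.80.

176.80°F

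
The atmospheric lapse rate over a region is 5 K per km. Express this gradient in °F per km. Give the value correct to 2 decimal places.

9.00 °F/km

The quantity depends on a temperature interval, so only the ratio of degree sizes applies; the offset between the scales is irrelevant.
A change of 1 K is a change of 1.8°F, so 5 × 1.8 = 9.00.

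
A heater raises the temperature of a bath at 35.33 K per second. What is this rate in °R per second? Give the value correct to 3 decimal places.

The quantity depends on a temperature interval, so only the ratio of degree sizes applies; the offset between the scales is irrelevant.
A change of 1 K is a change of 1.8°R, so 35.33 × 1.8 = 63.594.

63.594 °R/second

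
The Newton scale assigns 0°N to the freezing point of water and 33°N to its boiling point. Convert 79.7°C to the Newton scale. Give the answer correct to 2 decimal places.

26.30°N

Linearly onto the Newton scale: 0 + (79.7000 / 100) × (33 - 0) = 26.30°N.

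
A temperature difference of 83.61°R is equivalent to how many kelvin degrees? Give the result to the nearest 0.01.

46.45 K

Only the scale ratio 5/9 matters for a change in temperature.
83.61 × 5/9 = 46.45.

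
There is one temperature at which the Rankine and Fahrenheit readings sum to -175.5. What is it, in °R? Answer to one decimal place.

Let R be the Rankine reading. The Fahrenheit reading is F = 1·R - 459.67.
Require R + F = -175.5: (2)·R - 459.67 = -175.5.
R = (-175.5 + 459.67) / (2) = 142.1.

142.1°R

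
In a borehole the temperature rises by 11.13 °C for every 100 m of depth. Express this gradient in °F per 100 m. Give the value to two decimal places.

The quantity depends on a temperature interval, so only the ratio of degree sizes applies; the offset between the scales is irrelevant.
A change of 1°C is a change of 1.8°F, so 11.13 × 1.8 = 20.03.

20.03 °F/100 m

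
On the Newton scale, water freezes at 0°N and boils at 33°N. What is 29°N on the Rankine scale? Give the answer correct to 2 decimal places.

Linear interpolation between the fixed points: C = (29 - 0) × 100 / (33 - 0) = 87.8788°C.
Then 87.8788 × 1.8 + 491.67 = 649.85°R.

649.85°R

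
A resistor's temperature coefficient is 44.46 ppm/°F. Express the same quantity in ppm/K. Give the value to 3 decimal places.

Since only a temperature interval is involved, the additive offset between the scales drops out.
A change of 1 K is a change of 1.8°F, so per K the value is 44.46 × 1.8 = 80.028.

80.028 ppm/K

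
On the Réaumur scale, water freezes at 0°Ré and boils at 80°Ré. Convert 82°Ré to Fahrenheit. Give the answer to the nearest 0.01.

Linear interpolation between the fixed points: C = (82 - 0) × 100 / (80 - 0) = 102.5000°C.
Then 102.5000 × 1.8 + 32 = 216.50°F.

216.50°F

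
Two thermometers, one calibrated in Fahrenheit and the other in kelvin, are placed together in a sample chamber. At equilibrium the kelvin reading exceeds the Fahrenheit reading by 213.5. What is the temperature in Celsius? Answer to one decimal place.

34.6°C

Let x be the Fahrenheit reading; then the kelvin reading is 5/9·x + 255.372.
(5/9·x + 255.372) - x = 213.5  ⇒  (-4/9)·x = -41.8722  ⇒  x = 94.2125°F.
In Celsius: (94.2125 - 32) × 5/9 = 34.6°C.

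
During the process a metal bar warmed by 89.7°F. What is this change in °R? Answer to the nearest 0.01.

Fahrenheit and Rankine degrees are the same size, so the interval is unchanged: 89.70.

89.70°R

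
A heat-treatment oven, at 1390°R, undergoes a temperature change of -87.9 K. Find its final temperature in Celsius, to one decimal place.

Initial temperature in Celsius: (1390 - 491.67) × 5/9 = 499.0722°C.
The 87.9 K change is an interval; Kelvin and Celsius degrees are the same size, so ΔC = -87.9°C.
Final Celsius temperature: 499.0722 - 87.9000 = 411.1722°C.

411.2°C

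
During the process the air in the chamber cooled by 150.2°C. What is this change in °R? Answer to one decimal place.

An interval of 1°C corresponds to 1.8°R.
150.2 × 1.8 = 270.4.

270.4°R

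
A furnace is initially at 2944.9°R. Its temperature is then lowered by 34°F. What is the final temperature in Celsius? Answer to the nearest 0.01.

1344.02°C

Initial temperature in Celsius: (2944.9 - 491.67) × 5/9 = 1362.9056°C.
The 34°F change is an interval, so only the factor 5/9 applies: -34 × 5/9 = -18.8889°C.
Final Celsius temperature: 1362.9056 - 18.8889 = 1344.0167°C.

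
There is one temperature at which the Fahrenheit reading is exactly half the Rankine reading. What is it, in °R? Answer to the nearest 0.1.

919.3°R

Let R be the Rankine reading. The Fahrenheit reading is F = 1·R - 459.67.
Require F = 0.5·R: 1·R - 459.67 = 0.5·R.
(0.5)·R = 459.67  ⇒  R = 919.3.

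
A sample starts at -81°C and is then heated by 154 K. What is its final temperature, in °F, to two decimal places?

163.40°F

The 154 K change is an interval; Kelvin and Celsius degrees are the same size, so ΔC = +154°C.
Final Celsius temperature: -81.0000 + 154.0000 = 73.0000°C.
In Fahrenheit: 73.0000 × 1.8 + 32 = 163.40°F.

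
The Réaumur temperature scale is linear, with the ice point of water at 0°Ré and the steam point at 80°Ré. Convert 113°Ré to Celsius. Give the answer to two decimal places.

141.25°C

Linear interpolation between the fixed points: C = (113 - 0) × 100 / (80 - 0) = 141.2500°C.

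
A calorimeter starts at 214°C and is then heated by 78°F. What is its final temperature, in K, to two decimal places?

The 78°F change is an interval, so only the factor 5/9 applies: +78 × 5/9 = +43.3333°C.
Final Celsius temperature: 214.0000 + 43.3333 = 257.3333°C.
In kelvin: 257.3333 + 273.15 = 530.48 K.

530.48 K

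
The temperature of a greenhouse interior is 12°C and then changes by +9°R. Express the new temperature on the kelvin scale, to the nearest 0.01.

The 9°R change is an interval, so only the factor 5/9 applies: +9 × 5/9 = +5.0000°C.
Final Celsius temperature: 12.0000 + 5.0000 = 17.0000°C.
In kelvin: 17.0000 + 273.15 = 290.15 K.

290.15 K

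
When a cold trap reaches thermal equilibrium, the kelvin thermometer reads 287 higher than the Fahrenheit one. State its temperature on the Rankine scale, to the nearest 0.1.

388.5°R

Let x be the Fahrenheit reading; then the kelvin reading is 5/9·x + 255.372.
(5/9·x + 255.372) - x = 287  ⇒  (-4/9)·x = 31.6278  ⇒  x = -71.1625°F.
In Celsius: (-71.1625 - 32) × 5/9 = -57.3125°C.
In Rankine: -57.3125 × 1.8 + 491.67 = 388.5°R.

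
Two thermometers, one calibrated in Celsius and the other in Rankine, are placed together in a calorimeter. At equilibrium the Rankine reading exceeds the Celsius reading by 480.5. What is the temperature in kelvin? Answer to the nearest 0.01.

Let x be the Celsius reading; then the Rankine reading is 1.8·x + 491.67.
(1.8·x + 491.67) - x = 480.5  ⇒  (0.8)·x = -11.17  ⇒  x = -13.9625°C.
In kelvin: -13.9625 + 273.15 = 259.19 K.

259.19 K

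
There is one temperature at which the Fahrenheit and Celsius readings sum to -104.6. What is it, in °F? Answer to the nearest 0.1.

Let F be the Fahrenheit reading. The Celsius reading is C = 5/9·F - 17.7778.
Require F + C = -104.6: (14/9)·F - 17.7778 = -104.6.
F = (-104.6 + 17.7778) / (14/9) = -55.8.

-55.8°F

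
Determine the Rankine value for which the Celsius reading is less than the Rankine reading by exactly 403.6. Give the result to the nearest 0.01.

293.51°R

Let R be the Rankine reading. The Celsius reading is C = 5/9·R - 273.15.
Require C - R = -403.6: (-4/9)·R - 273.15 = -403.6.
R = (-403.6 + 273.15) / (-4/9) = 293.51.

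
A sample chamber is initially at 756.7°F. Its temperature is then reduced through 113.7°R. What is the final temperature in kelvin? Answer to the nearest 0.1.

Initial temperature in Celsius: (756.7 - 32) × 5/9 = 402.6111°C.
The 113.7°R change is an interval, so only the factor 5/9 applies: -113.7 × 5/9 = -63.1667°C.
Final Celsius temperature: 402.6111 - 63.1667 = 339.4444°C.
In kelvin: 339.4444 + 273.15 = 612.6 K.

612.6 K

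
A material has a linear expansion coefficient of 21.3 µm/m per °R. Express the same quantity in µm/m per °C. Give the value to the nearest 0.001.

The quantity depends on a temperature interval, so only the ratio of degree sizes applies; the offset between the scales is irrelevant.
A change of 1°C is a change of 1.8°R, so per °C the value is 21.3 × 1.8 = 38.340.

38.340 µm/m per °C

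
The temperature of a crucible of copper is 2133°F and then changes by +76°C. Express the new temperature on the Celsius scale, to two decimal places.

Initial temperature in Celsius: (2133 - 32) × 5/9 = 1167.2222°C.
Final Celsius temperature: 1167.2222 + 76.0000 = 1243.2222°C.

1243.22°C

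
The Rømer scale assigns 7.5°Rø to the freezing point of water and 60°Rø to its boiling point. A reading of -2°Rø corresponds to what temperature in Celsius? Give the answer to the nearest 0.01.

-18.10°C

Linear interpolation between the fixed points: C = (-2 - 7.5) × 100 / (60 - 7.5) = -18.0952°C.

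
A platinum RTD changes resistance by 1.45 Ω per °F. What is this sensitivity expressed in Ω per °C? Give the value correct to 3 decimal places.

2.610 Ω per °C

The quantity depends on a temperature interval, so only the ratio of degree sizes applies; the offset between the scales is irrelevant.
A change of 1°C is a change of 1.8°F, so per °C the value is 1.45 × 1.8 = 2.610.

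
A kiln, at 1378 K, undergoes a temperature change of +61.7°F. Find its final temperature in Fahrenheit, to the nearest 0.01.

Initial temperature in Celsius: 1378 - 273.15 = 1104.8500°C.
The 61.7°F change is an interval, so only the factor 5/9 applies: +61.7 × 5/9 = +34.2778°C.
Final Celsius temperature: 1104.8500 + 34.2778 = 1139.1278°C.
In Fahrenheit: 1139.1278 × 1.8 + 32 = 2082.43°F.

2082.43°F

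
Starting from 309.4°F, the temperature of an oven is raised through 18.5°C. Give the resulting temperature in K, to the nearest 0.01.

445.76 K

Initial temperature in Celsius: (309.4 - 32) × 5/9 = 154.1111°C.
Final Celsius temperature: 154.1111 + 18.5000 = 172.6111°C.
In kelvin: 172.6111 + 273.15 = 445.76 K.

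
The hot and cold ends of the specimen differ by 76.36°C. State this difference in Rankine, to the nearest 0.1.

Only the scale ratio 1.8 matters for a change in temperature.
76.36 × 1.8 = 137.4.

137.4°R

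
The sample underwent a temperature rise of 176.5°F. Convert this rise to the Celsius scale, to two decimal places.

An interval of 1°F corresponds to 5/9°C.
176.5 × 5/9 = 98.06.

98.06°C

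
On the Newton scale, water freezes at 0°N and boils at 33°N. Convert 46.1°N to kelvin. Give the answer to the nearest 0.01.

Linear interpolation between the fixed points: C = (46.1 - 0) × 100 / (33 - 0) = 139.6970°C.
Then 139.6970 + 273.15 = 412.85 K.

412.85 K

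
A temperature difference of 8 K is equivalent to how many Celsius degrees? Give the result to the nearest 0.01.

8.00°C

Kelvin and Celsius degrees are the same size, so the interval is unchanged: 8.00.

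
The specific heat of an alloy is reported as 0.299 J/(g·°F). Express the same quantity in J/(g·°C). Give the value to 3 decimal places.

The quantity depends on a temperature interval, so only the ratio of degree sizes applies; the offset between the scales is irrelevant.
A change of 1°C is a change of 1.8°F, so per °C the value is 0.299 × 1.8 = 0.538.

0.538 J/(g·°C)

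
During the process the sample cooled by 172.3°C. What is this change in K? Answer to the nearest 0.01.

172.30 K

Celsius and kelvin degrees are the same size, so the interval is unchanged: 172.30.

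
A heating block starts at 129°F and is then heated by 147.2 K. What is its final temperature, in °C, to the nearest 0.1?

Initial temperature in Celsius: (129 - 32) × 5/9 = 53.8889°C.
The 147.2 K change is an interval; Kelvin and Celsius degrees are the same size, so ΔC = +147.2°C.
Final Celsius temperature: 53.8889 + 147.2000 = 201.0889°C.

201.1°C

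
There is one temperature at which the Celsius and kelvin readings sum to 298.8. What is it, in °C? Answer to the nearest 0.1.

Let C be the Celsius reading. The kelvin reading is K = 1·C + 273.15.
Require C + K = 298.8: (2)·C + 273.15 = 298.8.
C = (298.8 - 273.15) / (2) = 12.8.

12.8°C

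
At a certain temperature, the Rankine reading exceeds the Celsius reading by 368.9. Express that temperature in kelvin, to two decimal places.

119.69 K

Let x be the Rankine reading; then the Celsius reading is 5/9·x - 273.15.
(5/9·x - 273.15) - x = -368.9  ⇒  (-4/9)·x = -95.75  ⇒  x = 215.4375°R.
In Celsius: (215.4375 - 491.67) × 5/9 = -153.4625°C.
In kelvin: -153.4625 + 273.15 = 119.69 K.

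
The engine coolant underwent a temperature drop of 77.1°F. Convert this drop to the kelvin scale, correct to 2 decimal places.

42.83 K

An interval of 1°F corresponds to 5/9 K.
77.1 × 5/9 = 42.83.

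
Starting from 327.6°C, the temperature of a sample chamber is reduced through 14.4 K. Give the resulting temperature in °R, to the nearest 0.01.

1055.43°R

The 14.4 K change is an interval; Kelvin and Celsius degrees are the same size, so ΔC = -14.4°C.
Final Celsius temperature: 327.6000 - 14.4000 = 313.2000°C.
In Rankine: 313.2000 × 1.8 + 491.67 = 1055.43°R.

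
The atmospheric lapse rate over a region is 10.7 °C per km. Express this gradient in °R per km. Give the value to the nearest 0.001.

19.260 °R/km

Since only a temperature interval is involved, the additive offset between the scales drops out.
A change of 1°C is a change of 1.8°R, so 10.7 × 1.8 = 19.260.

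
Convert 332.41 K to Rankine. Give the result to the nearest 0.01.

In Celsius: 332.41 - 273.15 = 59.2600°C.
In Rankine: 59.2600 × 1.8 + 491.67 = 598.34°R.

598.34°R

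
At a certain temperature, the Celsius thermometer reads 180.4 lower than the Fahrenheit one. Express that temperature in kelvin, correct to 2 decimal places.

458.65 K

Let x be the Fahrenheit reading; then the Celsius reading is 5/9·x - 17.7778.
(5/9·x - 17.7778) - x = -180.4  ⇒  (-4/9)·x = -162.622  ⇒  x = 365.9000°F.
In Celsius: (365.9 - 32) × 5/9 = 185.5000°C.
In kelvin: 185.5000 + 273.15 = 458.65 K.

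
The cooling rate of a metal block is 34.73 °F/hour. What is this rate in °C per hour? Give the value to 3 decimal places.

The quantity depends on a temperature interval, so only the ratio of degree sizes applies; the offset between the scales is irrelevant.
A change of 1°F is a change of 5/9°C, so 34.73 × 5/9 = 19.294.

19.294 °C/hour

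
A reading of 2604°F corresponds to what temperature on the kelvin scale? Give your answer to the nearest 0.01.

1702.04 K

In Celsius: (2604 - 32) × 5/9 = 1428.8889°C.
In kelvin: 1428.8889 + 273.15 = 1702.04 K.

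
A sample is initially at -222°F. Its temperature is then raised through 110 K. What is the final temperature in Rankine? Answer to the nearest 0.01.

Initial temperature in Celsius: (-222 - 32) × 5/9 = -141.1111°C.
The 110 K change is an interval; Kelvin and Celsius degrees are the same size, so ΔC = +110°C.
Final Celsius temperature: -141.1111 + 110.0000 = -31.1111°C.
In Rankine: -31.1111 × 1.8 + 491.67 = 435.67°R.

435.67°R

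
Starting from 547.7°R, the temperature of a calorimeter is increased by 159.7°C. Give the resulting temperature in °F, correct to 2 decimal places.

375.49°F

Initial temperature in Celsius: (547.7 - 491.67) × 5/9 = 31.1278°C.
Final Celsius temperature: 31.1278 + 159.7000 = 190.8278°C.
In Fahrenheit: 190.8278 × 1.8 + 32 = 375.49°F.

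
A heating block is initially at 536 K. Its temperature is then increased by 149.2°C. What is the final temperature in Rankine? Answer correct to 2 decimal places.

1233.36°R

Initial temperature in Celsius: 536 - 273.15 = 262.8500°C.
Final Celsius temperature: 262.8500 + 149.2000 = 412.0500°C.
In Rankine: 412.0500 × 1.8 + 491.67 = 1233.36°R.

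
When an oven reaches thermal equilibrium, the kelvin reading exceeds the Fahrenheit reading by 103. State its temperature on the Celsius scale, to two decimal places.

Let x be the Fahrenheit reading; then the kelvin reading is 5/9·x + 255.372.
(5/9·x + 255.372) - x = 103  ⇒  (-4/9)·x = -152.372  ⇒  x = 342.8375°F.
In Celsius: (342.8375 - 32) × 5/9 = 172.69°C.

172.69°C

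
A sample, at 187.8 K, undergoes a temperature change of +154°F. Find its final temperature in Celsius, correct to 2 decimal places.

Initial temperature in Celsius: 187.8 - 273.15 = -85.3500°C.
The 154°F change is an interval, so only the factor 5/9 applies: +154 × 5/9 = +85.5556°C.
Final Celsius temperature: -85.3500 + 85.5556 = 0.2056°C.

0.21°C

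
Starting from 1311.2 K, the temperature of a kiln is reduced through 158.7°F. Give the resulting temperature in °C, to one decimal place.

949.9°C

Initial temperature in Celsius: 1311.2 - 273.15 = 1038.0500°C.
The 158.7°F change is an interval, so only the factor 5/9 applies: -158.7 × 5/9 = -88.1667°C.
Final Celsius temperature: 1038.0500 - 88.1667 = 949.8833°C.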